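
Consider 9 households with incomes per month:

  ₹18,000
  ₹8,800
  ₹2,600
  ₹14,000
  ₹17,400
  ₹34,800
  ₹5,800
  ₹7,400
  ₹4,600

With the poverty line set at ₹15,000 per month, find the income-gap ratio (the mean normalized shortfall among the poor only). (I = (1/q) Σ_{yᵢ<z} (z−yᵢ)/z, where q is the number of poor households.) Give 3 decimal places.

0.520

Poor units: ₹2,600, ₹4,600, ₹5,800, ₹7,400, ₹8,800, ₹14,000 (q = 6 of N = 9).
Relative gaps: 0.8267, 0.6933, 0.6133, 0.5067, 0.4133, 0.0667; sum = 3.120000.
The income-gap ratio divides by q (the poor only): 3.120000 / 6 = 0.520.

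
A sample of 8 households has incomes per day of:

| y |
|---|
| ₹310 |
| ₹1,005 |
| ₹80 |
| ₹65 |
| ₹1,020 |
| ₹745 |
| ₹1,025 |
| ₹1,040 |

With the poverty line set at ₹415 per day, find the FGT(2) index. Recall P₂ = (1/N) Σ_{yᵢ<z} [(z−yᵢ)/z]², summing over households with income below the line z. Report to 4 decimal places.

0.1784

Incomes under z: ₹65, ₹80, ₹310 (q = 3 of N = 8).
Normalized shortfalls: (415−65)/415 = 0.8434; (415−80)/415 = 0.8072; (415−310)/415 = 0.2530.
Squared: 0.7113; 0.6516; 0.0640.
Sum = 1.426912; P₂ = 1.426912 / 8 = 0.1784.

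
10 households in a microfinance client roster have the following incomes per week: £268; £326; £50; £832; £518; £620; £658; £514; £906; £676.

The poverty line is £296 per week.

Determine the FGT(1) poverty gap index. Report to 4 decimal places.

0.0926

Incomes under z: £50, £268 (q = 2 of N = 10).
Shortfall ratios: (296−50)/296 = 0.8311; (296−268)/296 = 0.0946.
Σ = 0.925676. Dividing by the full population N = 10 gives P₁ = 0.0926.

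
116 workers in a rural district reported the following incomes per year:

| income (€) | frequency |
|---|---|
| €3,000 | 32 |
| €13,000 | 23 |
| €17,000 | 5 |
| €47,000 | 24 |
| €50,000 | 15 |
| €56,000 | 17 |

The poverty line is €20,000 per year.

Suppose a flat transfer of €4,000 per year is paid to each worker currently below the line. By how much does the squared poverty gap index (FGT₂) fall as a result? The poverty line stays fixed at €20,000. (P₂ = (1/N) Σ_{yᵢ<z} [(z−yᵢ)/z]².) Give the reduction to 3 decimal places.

Before: below the line — 32×€3,000, 23×€13,000, 5×€17,000; squared poverty gap index (FGT₂) = 0.22457.
After the €4,000 transfer: below the line — 32×€7,000, 23×€17,000; squared poverty gap index (FGT₂) = 0.12101.
Reduction = 0.22457 − 0.12101 = 0.104.

0.104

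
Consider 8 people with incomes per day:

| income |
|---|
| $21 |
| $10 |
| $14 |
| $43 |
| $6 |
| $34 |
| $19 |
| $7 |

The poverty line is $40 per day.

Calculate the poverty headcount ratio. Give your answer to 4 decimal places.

0.8750

7 of the 8 people have income below $40.
H = 7/8 = 0.8750.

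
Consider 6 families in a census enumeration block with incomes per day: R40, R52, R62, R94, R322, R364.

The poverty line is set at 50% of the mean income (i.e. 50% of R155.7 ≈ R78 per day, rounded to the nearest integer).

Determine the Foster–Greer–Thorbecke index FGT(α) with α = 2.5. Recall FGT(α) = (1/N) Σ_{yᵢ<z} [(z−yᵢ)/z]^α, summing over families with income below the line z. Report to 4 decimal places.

0.0415

Poor units: R40, R52, R62 (q = 3 of N = 6).
Relative gaps: (78−40)/78 = 0.4872; (78−52)/78 = 0.3333; (78−62)/78 = 0.2051.
Raised to α = 2.5: 0.16566; 0.06415; 0.01906.
Sum = 0.248869; FGT(2.5) = 0.248869 / 6 = 0.0415.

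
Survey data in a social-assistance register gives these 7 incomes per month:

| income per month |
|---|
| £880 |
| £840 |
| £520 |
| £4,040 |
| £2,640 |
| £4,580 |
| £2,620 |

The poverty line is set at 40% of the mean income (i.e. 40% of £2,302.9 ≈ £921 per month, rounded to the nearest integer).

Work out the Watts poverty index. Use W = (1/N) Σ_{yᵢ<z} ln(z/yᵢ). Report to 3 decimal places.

Below z: £520, £840, £880 (q = 3 of N = 7).
Log shortfalls: ln(921/520) = 0.5716; ln(921/840) = 0.0921; ln(921/880) = 0.0455.
W = 0.709227 / 7 = 0.101.

0.101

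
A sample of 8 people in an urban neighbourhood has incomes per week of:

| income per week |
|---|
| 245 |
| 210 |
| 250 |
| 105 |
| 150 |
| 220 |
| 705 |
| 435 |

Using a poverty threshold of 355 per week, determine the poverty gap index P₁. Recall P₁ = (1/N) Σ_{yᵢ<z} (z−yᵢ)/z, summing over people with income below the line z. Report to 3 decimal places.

0.335

Below z: 105, 150, 210, 220, 245, 250 (q = 6 of N = 8).
Gap ratios (z−y)/z: (355−105)/355 = 0.7042; (355−150)/355 = 0.5775; (355−210)/355 = 0.4085; (355−220)/355 = 0.3803; (355−245)/355 = 0.3099; (355−250)/355 = 0.2958.
Σ = 2.676056. Dividing by the full population N = 8 gives P₁ = 0.335.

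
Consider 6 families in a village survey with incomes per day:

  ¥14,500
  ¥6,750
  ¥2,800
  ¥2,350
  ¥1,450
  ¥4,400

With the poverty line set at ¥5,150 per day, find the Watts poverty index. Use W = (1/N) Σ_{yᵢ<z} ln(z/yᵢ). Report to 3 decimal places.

0.470

Poor units: ¥1,450, ¥2,350, ¥2,800, ¥4,400 (q = 4 of N = 6).
Log shortfalls: ln(5150/1450) = 1.2674; ln(5150/2350) = 0.7846; ln(5150/2800) = 0.6094; ln(5150/4400) = 0.1574.
W = 2.818784 / 6 = 0.470.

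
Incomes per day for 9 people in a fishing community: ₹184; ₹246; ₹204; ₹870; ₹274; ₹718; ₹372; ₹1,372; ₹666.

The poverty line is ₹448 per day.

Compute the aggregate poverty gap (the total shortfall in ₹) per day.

Poor units: ₹184, ₹204, ₹246, ₹274, ₹372 (q = 5 of N = 9).
Individual gaps: 448−184 = 264; 448−204 = 244; 448−246 = 202; 448−274 = 174; 448−372 = 76.
Aggregate gap = ₹960.

₹960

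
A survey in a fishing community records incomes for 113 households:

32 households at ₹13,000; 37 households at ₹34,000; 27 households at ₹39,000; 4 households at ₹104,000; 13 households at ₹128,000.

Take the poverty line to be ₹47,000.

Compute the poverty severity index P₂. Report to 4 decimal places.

Incomes under z: 32×₹13,000, 37×₹34,000, 27×₹39,000 (q = 96 of N = 113).
Normalized shortfalls: (47000−13000)/47000 = 0.7234 (×32); (47000−34000)/47000 = 0.2766 (×37); (47000−39000)/47000 = 0.1702 (×27).
Squared: 0.5233 (×32); 0.0765 (×37); 0.0290 (×27).
Sum = 20.358986; P₂ = 20.358986 / 113 = 0.1802.

0.1802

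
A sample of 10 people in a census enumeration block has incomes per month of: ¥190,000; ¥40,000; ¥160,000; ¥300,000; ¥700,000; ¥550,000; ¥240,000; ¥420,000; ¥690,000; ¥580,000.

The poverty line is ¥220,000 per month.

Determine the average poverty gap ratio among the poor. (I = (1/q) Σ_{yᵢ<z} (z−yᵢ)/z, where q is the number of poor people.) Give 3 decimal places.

Poor units: ¥40,000, ¥160,000, ¥190,000 (q = 3 of N = 10).
Shortfall ratios (z−y)/z: 0.8182, 0.2727, 0.1364; sum = 1.227273.
The income-gap ratio divides by q (the poor only): 1.227273 / 3 = 0.409.

0.409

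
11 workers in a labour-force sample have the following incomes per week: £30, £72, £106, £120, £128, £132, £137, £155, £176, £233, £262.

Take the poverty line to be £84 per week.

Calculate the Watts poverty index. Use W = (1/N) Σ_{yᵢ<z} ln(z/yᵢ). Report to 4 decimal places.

Incomes under z: £30, £72 (q = 2 of N = 11).
ln(z/y) terms: ln(84/30) = 1.0296; ln(84/72) = 0.1542.
W = 1.183770 / 11 = 0.1076.

0.1076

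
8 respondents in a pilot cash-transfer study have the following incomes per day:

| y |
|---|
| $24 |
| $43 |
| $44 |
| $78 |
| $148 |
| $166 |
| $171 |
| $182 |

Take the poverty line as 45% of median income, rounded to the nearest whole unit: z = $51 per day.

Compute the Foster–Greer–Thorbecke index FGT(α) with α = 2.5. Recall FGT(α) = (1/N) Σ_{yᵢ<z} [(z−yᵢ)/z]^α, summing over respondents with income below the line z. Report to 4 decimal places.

Below the line: $24, $43, $44 (q = 3 of N = 8).
Shortfall ratios: (51−24)/51 = 0.5294; (51−43)/51 = 0.1569; (51−44)/51 = 0.1373.
Raised to α = 2.5: 0.20393; 0.00975; 0.00698.
Sum = 0.220656; FGT(2.5) = 0.220656 / 8 = 0.0276.

0.0276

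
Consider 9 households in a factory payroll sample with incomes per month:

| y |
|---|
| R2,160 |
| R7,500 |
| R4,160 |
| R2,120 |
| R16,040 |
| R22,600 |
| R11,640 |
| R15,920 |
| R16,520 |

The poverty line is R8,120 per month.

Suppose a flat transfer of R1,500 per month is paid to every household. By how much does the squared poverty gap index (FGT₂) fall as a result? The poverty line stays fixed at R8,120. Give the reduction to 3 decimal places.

0.070

Before: below the line — R2,120, R2,160, R4,160, R7,500; squared poverty gap index (FGT₂) = 0.14760.
After the R1,500 transfer: below the line — R3,620, R3,660, R5,660; squared poverty gap index (FGT₂) = 0.07784.
Reduction = 0.14760 − 0.07784 = 0.070.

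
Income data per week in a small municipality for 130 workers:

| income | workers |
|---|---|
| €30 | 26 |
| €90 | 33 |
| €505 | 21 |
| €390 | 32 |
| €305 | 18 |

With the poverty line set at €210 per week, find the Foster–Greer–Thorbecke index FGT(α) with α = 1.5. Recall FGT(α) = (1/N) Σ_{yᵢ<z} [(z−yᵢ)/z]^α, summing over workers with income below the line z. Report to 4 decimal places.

Below z: 26×€30, 33×€90 (q = 59 of N = 130).
Relative gaps: (210−30)/210 = 0.8571 (×26); (210−90)/210 = 0.5714 (×33).
Raised to α = 1.5: 0.79356 (×26); 0.43196 (×33).
Sum = 34.887222; FGT(1.5) = 34.887222 / 130 = 0.2684.

0.2684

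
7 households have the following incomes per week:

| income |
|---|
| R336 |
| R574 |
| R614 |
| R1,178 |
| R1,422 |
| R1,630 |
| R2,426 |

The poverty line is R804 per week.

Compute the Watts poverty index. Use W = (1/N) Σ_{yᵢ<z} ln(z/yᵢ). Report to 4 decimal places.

0.2113

Incomes under z: R336, R574, R614 (q = 3 of N = 7).
Log shortfalls: ln(804/336) = 0.8725; ln(804/574) = 0.3370; ln(804/614) = 0.2696.
W = 1.479062 / 7 = 0.2113.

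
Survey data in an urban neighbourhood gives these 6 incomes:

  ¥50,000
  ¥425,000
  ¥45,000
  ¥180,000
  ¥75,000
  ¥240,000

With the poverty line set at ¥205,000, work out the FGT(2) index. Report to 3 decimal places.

Below the line: ¥45,000, ¥50,000, ¥75,000, ¥180,000 (q = 4 of N = 6).
Normalized shortfalls: (205000−45000)/205000 = 0.7805; (205000−50000)/205000 = 0.7561; (205000−75000)/205000 = 0.6341; (205000−180000)/205000 = 0.1220.
Squared: 0.6092; 0.5717; 0.4021; 0.0149.
Sum = 1.597858; P₂ = 1.597858 / 6 = 0.266.

0.266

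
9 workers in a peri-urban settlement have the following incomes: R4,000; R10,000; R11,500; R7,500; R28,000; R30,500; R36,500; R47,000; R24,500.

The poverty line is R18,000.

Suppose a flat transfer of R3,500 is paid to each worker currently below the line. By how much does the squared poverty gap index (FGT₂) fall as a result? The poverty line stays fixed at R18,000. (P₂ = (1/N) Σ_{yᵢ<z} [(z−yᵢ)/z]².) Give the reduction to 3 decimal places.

Before: below the line — R4,000, R7,500, R10,000, R11,500; squared poverty gap index (FGT₂) = 0.14146.
After the R3,500 transfer: below the line — R7,500, R11,000, R13,500, R15,000; squared poverty gap index (FGT₂) = 0.06464.
Reduction = 0.14146 − 0.06464 = 0.077.

0.077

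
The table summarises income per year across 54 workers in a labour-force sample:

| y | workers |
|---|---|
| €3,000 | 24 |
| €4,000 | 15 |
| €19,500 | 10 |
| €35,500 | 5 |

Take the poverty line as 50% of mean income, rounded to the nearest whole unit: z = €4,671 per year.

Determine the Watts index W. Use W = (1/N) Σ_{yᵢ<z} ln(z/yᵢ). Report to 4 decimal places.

Below z: 24×€3,000, 15×€4,000 (q = 39 of N = 54).
Log gaps: ln(4671/3000) = 0.4428 (×24); ln(4671/4000) = 0.1551 (×15).
W = 12.952444 / 54 = 0.2399.

0.2399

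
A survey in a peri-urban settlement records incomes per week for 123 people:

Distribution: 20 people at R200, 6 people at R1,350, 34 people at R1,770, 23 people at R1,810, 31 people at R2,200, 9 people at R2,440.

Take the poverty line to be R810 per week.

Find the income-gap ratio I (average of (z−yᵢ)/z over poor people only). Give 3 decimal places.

0.753

Below z: 20×R200 (q = 20 of N = 123).
Shortfall ratios (z−y)/z: 0.7531 (×20); sum = 15.061728.
I averages over the q = 20 poor units only: 15.061728 / 20 = 0.753.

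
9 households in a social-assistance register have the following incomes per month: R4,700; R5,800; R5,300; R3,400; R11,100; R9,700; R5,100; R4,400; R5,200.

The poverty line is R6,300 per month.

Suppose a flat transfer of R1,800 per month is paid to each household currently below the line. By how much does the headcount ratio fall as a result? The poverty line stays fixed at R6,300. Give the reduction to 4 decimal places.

0.5556

Before: below the line — R3,400, R4,400, R4,700, R5,100, R5,200, R5,300, R5,800; headcount ratio = 0.777778.
After the R1,800 transfer: below the line — R5,200, R6,200; headcount ratio = 0.222222.
Reduction = 0.777778 − 0.222222 = 0.5556.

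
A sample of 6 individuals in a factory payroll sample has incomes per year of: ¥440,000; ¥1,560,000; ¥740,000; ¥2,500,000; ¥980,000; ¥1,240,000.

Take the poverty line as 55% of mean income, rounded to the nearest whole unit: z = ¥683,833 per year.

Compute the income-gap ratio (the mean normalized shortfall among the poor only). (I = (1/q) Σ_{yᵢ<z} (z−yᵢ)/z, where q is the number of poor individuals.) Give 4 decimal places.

Incomes under z: ¥440,000 (q = 1 of N = 6).
Shortfall ratios (z−y)/z: 0.3566; sum = 0.356568.
I averages over the q = 1 poor units only: 0.356568 / 1 = 0.3566.

0.3566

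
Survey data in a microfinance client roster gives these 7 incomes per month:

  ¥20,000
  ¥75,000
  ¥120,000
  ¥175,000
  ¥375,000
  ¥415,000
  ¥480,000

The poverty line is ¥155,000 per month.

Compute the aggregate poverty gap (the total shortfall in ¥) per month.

¥250,000

Poor units: ¥20,000, ¥75,000, ¥120,000 (q = 3 of N = 7).
Individual gaps: 155000−20000 = 135000; 155000−75000 = 80000; 155000−120000 = 35000.
Aggregate gap = ¥250,000.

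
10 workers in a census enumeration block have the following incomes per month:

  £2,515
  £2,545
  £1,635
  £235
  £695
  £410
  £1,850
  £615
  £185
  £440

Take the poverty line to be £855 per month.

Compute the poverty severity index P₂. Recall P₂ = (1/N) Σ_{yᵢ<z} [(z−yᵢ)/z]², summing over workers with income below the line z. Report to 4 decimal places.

0.1760

Below the line: £185, £235, £410, £440, £615, £695 (q = 6 of N = 10).
Shortfall ratios: (855−185)/855 = 0.7836; (855−235)/855 = 0.7251; (855−410)/855 = 0.5205; (855−440)/855 = 0.4854; (855−615)/855 = 0.2807; (855−695)/855 = 0.1871.
Squared: 0.6141; 0.5258; 0.2709; 0.2356; 0.0788; 0.0350.
Sum = 1.760200; P₂ = 1.760200 / 10 = 0.1760.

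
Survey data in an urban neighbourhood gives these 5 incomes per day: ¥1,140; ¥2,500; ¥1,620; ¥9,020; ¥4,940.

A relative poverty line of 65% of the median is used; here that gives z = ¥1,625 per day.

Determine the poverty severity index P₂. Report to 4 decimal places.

0.0178

Below the line: ¥1,140, ¥1,620 (q = 2 of N = 5).
Gap ratios (z−y)/z: (1625−1140)/1625 = 0.2985; (1625−1620)/1625 = 0.0031.
Squared: 0.0891; 0.0000.
Sum = 0.089089; P₂ = 0.089089 / 5 = 0.0178.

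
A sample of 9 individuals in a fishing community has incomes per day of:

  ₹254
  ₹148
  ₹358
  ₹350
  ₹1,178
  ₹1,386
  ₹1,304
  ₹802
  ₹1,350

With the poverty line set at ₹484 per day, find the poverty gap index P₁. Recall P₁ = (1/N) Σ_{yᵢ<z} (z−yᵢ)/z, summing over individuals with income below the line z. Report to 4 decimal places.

0.1896

Incomes under z: ₹148, ₹254, ₹350, ₹358 (q = 4 of N = 9).
Gap ratios (z−y)/z: (484−148)/484 = 0.6942; (484−254)/484 = 0.4752; (484−350)/484 = 0.2769; (484−358)/484 = 0.2603.
Σ = 1.706612. Dividing by the full population N = 9 gives P₁ = 0.1896.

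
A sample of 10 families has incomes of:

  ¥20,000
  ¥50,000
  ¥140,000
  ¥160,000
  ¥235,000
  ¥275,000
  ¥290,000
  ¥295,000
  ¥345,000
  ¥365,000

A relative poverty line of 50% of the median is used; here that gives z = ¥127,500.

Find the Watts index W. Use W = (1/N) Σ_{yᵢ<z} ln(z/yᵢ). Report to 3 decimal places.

Below the line: ¥20,000, ¥50,000 (q = 2 of N = 10).
Log shortfalls: ln(127500/20000) = 1.8524; ln(127500/50000) = 0.9361.
W = 2.788477 / 10 = 0.279.

0.279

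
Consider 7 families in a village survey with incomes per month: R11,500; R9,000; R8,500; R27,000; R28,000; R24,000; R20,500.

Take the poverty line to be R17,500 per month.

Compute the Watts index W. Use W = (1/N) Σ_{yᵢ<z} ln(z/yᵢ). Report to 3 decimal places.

0.258

Below z: R8,500, R9,000, R11,500 (q = 3 of N = 7).
Log shortfalls: ln(17500/8500) = 0.7221; ln(17500/9000) = 0.6650; ln(17500/11500) = 0.4199.
W = 1.806965 / 7 = 0.258.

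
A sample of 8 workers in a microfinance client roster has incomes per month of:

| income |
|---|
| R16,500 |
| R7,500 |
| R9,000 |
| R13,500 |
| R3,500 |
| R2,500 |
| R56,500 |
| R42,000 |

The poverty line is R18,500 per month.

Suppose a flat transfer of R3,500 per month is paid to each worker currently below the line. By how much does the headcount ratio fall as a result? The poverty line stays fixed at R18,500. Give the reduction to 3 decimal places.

Before: below the line — R2,500, R3,500, R7,500, R9,000, R13,500, R16,500; headcount ratio = 0.75000.
After the R3,500 transfer: below the line — R6,000, R7,000, R11,000, R12,500, R17,000; headcount ratio = 0.62500.
Reduction = 0.75000 − 0.62500 = 0.125.

0.125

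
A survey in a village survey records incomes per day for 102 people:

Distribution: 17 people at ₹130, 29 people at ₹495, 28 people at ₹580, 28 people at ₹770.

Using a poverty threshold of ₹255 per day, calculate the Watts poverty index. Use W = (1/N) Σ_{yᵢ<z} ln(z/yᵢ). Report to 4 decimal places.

Incomes under z: 17×₹130 (q = 17 of N = 102).
Log shortfalls: ln(255/130) = 0.6737 (×17).
W = 11.453395 / 102 = 0.1123.

0.1123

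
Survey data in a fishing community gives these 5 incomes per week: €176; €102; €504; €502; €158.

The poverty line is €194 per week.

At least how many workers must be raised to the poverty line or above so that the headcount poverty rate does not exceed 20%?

3 of the 5 workers are poor, so H = 3/5 = 0.600.
A headcount ratio of at most 20% allows at most ⌊0.20 × 5⌋ = 1 poor workers.
So at least 3 − 1 = 2 must be lifted.

2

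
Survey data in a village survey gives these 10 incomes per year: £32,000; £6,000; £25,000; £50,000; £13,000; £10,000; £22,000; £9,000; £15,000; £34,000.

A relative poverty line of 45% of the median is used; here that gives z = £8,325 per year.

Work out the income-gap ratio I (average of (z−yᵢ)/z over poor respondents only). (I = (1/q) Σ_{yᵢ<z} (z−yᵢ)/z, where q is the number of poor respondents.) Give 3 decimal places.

Poor units: £6,000 (q = 1 of N = 10).
Shortfall ratios (z−y)/z: 0.2793; sum = 0.279279.
I averages over the q = 1 poor units only: 0.279279 / 1 = 0.279.

0.279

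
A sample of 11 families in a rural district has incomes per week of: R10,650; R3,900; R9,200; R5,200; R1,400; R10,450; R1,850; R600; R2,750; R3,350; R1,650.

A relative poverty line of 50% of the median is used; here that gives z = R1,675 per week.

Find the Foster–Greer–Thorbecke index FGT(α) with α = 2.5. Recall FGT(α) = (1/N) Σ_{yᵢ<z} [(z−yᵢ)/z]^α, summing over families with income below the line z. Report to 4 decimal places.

0.0310

Poor units: R600, R1,400, R1,650 (q = 3 of N = 11).
Relative gaps: (1675−600)/1675 = 0.6418; (1675−1400)/1675 = 0.1642; (1675−1650)/1675 = 0.0149.
Raised to α = 2.5: 0.32998; 0.01092; 0.00003.
Sum = 0.340926; FGT(2.5) = 0.340926 / 11 = 0.0310.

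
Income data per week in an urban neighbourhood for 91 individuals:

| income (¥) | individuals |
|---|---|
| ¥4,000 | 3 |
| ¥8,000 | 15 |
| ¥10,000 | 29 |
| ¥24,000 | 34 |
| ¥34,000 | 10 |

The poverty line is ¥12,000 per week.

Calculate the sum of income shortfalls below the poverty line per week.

Poor units: 3×¥4,000, 15×¥8,000, 29×¥10,000 (q = 47 of N = 91).
Individual gaps: 3×(12000−4000) = 24000; 15×(12000−8000) = 60000; 29×(12000−10000) = 58000.
Aggregate gap = ¥142,000.

¥142,000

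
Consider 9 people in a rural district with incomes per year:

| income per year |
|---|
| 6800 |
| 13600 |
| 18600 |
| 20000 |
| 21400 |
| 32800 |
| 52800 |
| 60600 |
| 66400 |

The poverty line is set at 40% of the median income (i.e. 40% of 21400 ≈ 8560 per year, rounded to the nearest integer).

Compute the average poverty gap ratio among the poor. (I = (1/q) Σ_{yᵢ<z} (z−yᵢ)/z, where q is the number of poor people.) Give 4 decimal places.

Poor units: 6800 (q = 1 of N = 9).
Shortfall ratios (z−y)/z: 0.2056; sum = 0.205607.
The income-gap ratio divides by q (the poor only): 0.205607 / 1 = 0.2056.

0.2056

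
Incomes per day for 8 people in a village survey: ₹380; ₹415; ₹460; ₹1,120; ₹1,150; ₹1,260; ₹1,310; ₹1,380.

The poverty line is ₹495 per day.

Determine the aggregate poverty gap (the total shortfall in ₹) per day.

₹230

Incomes under z: ₹380, ₹415, ₹460 (q = 3 of N = 8).
Individual gaps: 495−380 = 115; 495−415 = 80; 495−460 = 35.
Aggregate gap = ₹230.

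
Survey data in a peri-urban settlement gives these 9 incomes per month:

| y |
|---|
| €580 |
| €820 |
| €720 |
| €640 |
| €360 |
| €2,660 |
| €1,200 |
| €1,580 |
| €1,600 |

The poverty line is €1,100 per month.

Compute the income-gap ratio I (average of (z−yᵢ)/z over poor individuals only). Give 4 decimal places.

Below z: €360, €580, €640, €720, €820 (q = 5 of N = 9).
Relative gaps: 0.6727, 0.4727, 0.4182, 0.3455, 0.2545; sum = 2.163636.
I averages over the q = 5 poor units only: 2.163636 / 5 = 0.4327.

0.4327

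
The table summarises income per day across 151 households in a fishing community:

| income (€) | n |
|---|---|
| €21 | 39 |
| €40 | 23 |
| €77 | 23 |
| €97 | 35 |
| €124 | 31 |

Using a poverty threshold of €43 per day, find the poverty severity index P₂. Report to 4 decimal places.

0.0683

Below the line: 39×€21, 23×€40 (q = 62 of N = 151).
Normalized shortfalls: (43−21)/43 = 0.5116 (×39); (43−40)/43 = 0.0698 (×23).
Squared: 0.2618 (×39); 0.0049 (×23).
Sum = 10.320714; P₂ = 10.320714 / 151 = 0.0683.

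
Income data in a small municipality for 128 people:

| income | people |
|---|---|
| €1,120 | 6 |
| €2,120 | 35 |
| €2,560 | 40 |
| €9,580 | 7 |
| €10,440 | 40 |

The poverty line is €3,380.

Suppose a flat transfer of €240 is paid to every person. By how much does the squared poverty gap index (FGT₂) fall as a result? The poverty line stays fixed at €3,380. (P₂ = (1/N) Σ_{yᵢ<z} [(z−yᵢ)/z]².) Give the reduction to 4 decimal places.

Before: below the line — 6×€1,120, 35×€2,120, 40×€2,560; squared poverty gap index (FGT₂) = 0.077348.
After the €240 transfer: below the line — 6×€1,360, 35×€2,360, 40×€2,800; squared poverty gap index (FGT₂) = 0.050845.
Reduction = 0.077348 − 0.050845 = 0.0265.

0.0265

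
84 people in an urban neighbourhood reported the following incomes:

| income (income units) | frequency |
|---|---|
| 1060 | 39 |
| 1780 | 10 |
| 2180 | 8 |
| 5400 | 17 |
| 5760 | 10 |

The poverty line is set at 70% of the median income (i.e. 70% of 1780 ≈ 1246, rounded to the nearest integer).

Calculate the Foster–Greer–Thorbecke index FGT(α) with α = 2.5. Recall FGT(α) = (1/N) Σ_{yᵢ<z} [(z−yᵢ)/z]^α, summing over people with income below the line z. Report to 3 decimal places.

0.004

Below z: 39×1060 (q = 39 of N = 84).
Shortfall ratios: (1246−1060)/1246 = 0.1493 (×39).
Raised to α = 2.5: 0.00861 (×39).
Sum = 0.335778; FGT(2.5) = 0.335778 / 84 = 0.004.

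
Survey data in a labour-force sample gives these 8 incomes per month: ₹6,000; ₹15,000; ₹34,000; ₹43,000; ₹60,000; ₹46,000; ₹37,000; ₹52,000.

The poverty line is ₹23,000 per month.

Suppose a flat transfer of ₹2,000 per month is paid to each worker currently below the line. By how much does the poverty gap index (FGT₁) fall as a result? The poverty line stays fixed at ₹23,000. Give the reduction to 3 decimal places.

0.022

Before: below the line — ₹6,000, ₹15,000; poverty gap index (FGT₁) = 0.13587.
After the ₹2,000 transfer: below the line — ₹8,000, ₹17,000; poverty gap index (FGT₁) = 0.11413.
Reduction = 0.13587 − 0.11413 = 0.022.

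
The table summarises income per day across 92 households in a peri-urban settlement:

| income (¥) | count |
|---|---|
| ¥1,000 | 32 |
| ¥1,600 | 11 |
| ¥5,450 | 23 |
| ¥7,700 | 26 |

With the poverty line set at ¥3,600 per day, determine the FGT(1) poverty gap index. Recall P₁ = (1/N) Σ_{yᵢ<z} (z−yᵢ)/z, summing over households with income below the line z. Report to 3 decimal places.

Incomes under z: 32×¥1,000, 11×¥1,600 (q = 43 of N = 92).
Gap ratios (z−y)/z: (3600−1000)/3600 = 0.7222 (×32); (3600−1600)/3600 = 0.5556 (×11).
Σ = 29.222222. Dividing by the full population N = 92 gives P₁ = 0.318.

0.318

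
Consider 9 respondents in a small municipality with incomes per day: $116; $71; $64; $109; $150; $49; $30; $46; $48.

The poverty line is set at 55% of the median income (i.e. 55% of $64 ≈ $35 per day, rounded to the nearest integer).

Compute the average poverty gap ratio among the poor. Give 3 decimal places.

0.143

Below the line: $30 (q = 1 of N = 9).
Relative gaps: 0.1429; sum = 0.142857.
I averages over the q = 1 poor units only: 0.142857 / 1 = 0.143.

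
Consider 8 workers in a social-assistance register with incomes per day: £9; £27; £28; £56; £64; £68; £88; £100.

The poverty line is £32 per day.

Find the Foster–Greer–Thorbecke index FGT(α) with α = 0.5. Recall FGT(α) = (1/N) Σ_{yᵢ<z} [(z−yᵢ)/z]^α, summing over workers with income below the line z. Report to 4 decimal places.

Incomes under z: £9, £27, £28 (q = 3 of N = 8).
Normalized shortfalls: (32−9)/32 = 0.7188; (32−27)/32 = 0.1562; (32−28)/32 = 0.1250.
Raised to α = 0.5: 0.84779; 0.39528; 0.35355.
Sum = 1.596629; FGT(0.5) = 1.596629 / 8 = 0.1996.

0.1996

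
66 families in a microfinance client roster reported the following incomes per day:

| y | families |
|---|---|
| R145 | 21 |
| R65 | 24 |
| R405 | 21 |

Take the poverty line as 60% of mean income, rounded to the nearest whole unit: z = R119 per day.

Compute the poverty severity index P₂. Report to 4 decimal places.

Below z: 24×R65 (q = 24 of N = 66).
Shortfall ratios: (119−65)/119 = 0.4538 (×24).
Squared: 0.2059 (×24).
Sum = 4.942024; P₂ = 4.942024 / 66 = 0.0749.

0.0749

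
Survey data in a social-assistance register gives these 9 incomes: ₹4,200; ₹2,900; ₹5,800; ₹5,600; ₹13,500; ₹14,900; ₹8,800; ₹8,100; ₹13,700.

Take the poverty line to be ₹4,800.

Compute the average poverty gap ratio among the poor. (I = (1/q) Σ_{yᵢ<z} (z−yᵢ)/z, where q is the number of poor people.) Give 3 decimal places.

0.260

Below z: ₹2,900, ₹4,200 (q = 2 of N = 9).
Shortfall ratios (z−y)/z: 0.3958, 0.1250; sum = 0.520833.
I averages over the q = 2 poor units only: 0.520833 / 2 = 0.260.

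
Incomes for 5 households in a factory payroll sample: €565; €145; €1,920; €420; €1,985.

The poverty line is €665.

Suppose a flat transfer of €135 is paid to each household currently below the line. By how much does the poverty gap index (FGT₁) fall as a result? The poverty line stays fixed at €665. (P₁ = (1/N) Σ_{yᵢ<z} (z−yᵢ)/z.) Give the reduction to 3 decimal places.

Before: below the line — €145, €420, €565; poverty gap index (FGT₁) = 0.26015.
After the €135 transfer: below the line — €280, €555; poverty gap index (FGT₁) = 0.14887.
Reduction = 0.26015 − 0.14887 = 0.111.

0.111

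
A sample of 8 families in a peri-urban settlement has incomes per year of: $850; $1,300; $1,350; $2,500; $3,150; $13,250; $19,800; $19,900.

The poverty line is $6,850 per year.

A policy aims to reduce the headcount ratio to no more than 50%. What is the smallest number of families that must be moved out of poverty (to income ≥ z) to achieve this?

1

5 of the 8 families are poor, so H = 5/8 = 0.625.
A headcount ratio of at most 50% allows at most ⌊0.50 × 8⌋ = 4 poor families.
So at least 5 − 4 = 1 must be lifted.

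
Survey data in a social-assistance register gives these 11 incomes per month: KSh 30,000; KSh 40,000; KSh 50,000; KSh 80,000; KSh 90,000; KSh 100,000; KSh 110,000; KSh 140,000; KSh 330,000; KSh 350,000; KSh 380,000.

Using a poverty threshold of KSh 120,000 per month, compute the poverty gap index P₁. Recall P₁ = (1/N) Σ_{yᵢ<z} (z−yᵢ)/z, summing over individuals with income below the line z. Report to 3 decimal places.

0.258

Incomes under z: KSh 30,000, KSh 40,000, KSh 50,000, KSh 80,000, KSh 90,000, KSh 100,000, KSh 110,000 (q = 7 of N = 11).
Normalized shortfalls: (120000−30000)/120000 = 0.7500; (120000−40000)/120000 = 0.6667; (120000−50000)/120000 = 0.5833; (120000−80000)/120000 = 0.3333; (120000−90000)/120000 = 0.2500; (120000−100000)/120000 = 0.1667; (120000−110000)/120000 = 0.0833.
Σ = 2.833333. Dividing by the full population N = 11 gives P₁ = 0.258.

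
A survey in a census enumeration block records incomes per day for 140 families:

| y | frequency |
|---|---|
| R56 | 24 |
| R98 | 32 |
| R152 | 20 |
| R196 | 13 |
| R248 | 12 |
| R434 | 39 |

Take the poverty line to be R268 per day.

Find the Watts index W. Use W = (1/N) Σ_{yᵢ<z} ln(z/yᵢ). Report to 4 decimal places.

Incomes under z: 24×R56, 32×R98, 20×R152, 13×R196, 12×R248 (q = 101 of N = 140).
Log gaps: ln(268/56) = 1.5656 (×24); ln(268/98) = 1.0060 (×32); ln(268/152) = 0.5671 (×20); ln(268/196) = 0.3129 (×13); ln(268/248) = 0.0776 (×12).
W = 86.108039 / 140 = 0.6151.

0.6151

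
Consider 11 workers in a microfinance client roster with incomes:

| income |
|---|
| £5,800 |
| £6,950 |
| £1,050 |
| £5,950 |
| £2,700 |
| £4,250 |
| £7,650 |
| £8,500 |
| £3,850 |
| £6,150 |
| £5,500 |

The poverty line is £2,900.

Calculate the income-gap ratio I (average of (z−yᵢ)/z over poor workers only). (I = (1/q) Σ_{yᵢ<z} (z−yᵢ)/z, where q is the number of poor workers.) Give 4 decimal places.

Below z: £1,050, £2,700 (q = 2 of N = 11).
Relative gaps: 0.6379, 0.0690; sum = 0.706897.
I averages over the q = 2 poor units only: 0.706897 / 2 = 0.3534.

0.3534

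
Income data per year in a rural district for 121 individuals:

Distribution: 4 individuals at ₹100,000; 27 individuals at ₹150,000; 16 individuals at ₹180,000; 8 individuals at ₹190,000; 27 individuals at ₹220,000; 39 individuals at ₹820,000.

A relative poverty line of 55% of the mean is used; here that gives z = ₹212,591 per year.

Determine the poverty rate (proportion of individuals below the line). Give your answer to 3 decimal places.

55 of the 121 individuals have income below ₹212,591.
H = 55/121 = 0.455.

0.455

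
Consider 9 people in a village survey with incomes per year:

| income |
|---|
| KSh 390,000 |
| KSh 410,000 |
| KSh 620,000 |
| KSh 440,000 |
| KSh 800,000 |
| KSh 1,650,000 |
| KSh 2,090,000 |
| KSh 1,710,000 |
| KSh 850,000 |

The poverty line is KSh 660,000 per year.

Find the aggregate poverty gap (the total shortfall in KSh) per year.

Incomes under z: KSh 390,000, KSh 410,000, KSh 440,000, KSh 620,000 (q = 4 of N = 9).
Individual gaps: 660000−390000 = 270000; 660000−410000 = 250000; 660000−440000 = 220000; 660000−620000 = 40000.
Aggregate gap = KSh 780,000.

KSh 780,000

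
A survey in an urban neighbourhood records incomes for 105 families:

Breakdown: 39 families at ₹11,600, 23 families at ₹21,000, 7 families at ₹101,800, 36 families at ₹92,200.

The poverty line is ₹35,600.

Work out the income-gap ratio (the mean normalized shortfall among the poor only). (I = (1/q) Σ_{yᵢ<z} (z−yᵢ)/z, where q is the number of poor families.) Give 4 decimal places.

0.5762

Below z: 39×₹11,600, 23×₹21,000 (q = 62 of N = 105).
Shortfall ratios (z−y)/z: 0.6742 (×39), 0.4101 (×23); sum = 35.724719.
The income-gap ratio divides by q (the poor only): 35.724719 / 62 = 0.5762.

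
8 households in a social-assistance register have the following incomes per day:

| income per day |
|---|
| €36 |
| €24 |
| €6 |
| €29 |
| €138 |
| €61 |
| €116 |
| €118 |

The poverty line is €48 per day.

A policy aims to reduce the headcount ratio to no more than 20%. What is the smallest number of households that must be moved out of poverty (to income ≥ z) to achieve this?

4 of the 8 households are poor, so H = 4/8 = 0.500.
A headcount ratio of at most 20% allows at most ⌊0.20 × 8⌋ = 1 poor households.
So at least 4 − 1 = 3 must be lifted.

3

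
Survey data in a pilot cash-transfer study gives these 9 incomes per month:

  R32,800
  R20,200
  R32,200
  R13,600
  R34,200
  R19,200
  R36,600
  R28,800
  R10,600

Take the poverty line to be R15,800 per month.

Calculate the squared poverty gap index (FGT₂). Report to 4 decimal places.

0.0142

Below the line: R10,600, R13,600 (q = 2 of N = 9).
Normalized shortfalls: (15800−10600)/15800 = 0.3291; (15800−13600)/15800 = 0.1392.
Squared: 0.1083; 0.0194.
Sum = 0.127704; P₂ = 0.127704 / 9 = 0.0142.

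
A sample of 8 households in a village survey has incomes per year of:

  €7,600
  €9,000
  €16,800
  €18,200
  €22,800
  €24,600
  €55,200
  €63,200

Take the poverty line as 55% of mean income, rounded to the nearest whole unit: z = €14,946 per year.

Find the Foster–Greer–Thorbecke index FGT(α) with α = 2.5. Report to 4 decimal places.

Incomes under z: €7,600, €9,000 (q = 2 of N = 8).
Normalized shortfalls: (14946−7600)/14946 = 0.4915; (14946−9000)/14946 = 0.3978.
Raised to α = 2.5: 0.16936; 0.09983.
Sum = 0.269189; FGT(2.5) = 0.269189 / 8 = 0.0336.

0.0336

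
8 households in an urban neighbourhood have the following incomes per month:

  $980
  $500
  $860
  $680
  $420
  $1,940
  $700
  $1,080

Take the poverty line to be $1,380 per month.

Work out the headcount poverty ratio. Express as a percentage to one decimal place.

87.5%

7 of the 8 households have income below $1,380.
H = 7/8 = 87.5%.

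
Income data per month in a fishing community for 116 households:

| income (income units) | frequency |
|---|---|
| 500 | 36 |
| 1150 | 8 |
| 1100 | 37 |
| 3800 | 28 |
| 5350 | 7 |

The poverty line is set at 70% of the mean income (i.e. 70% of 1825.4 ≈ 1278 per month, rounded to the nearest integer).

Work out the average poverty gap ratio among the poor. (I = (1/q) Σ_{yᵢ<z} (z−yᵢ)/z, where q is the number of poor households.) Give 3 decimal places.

Poor units: 36×500, 37×1100, 8×1150 (q = 81 of N = 116).
Relative gaps: 0.6088 (×36), 0.1393 (×37), 0.1002 (×8); sum = 27.870110.
I averages over the q = 81 poor units only: 27.870110 / 81 = 0.344.

0.344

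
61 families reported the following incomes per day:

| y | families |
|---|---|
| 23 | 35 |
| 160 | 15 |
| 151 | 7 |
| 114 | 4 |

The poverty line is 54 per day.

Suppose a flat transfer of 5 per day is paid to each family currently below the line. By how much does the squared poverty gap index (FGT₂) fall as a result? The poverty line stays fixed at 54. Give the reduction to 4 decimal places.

0.0561

Before: below the line — 35×23; squared poverty gap index (FGT₂) = 0.189092.
After the 5 transfer: below the line — 35×28; squared poverty gap index (FGT₂) = 0.133014.
Reduction = 0.189092 − 0.133014 = 0.0561.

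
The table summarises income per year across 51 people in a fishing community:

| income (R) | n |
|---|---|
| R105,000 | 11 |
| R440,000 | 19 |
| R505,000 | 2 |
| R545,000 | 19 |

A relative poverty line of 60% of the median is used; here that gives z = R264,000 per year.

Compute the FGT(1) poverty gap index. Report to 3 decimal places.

Poor units: 11×R105,000 (q = 11 of N = 51).
Shortfall ratios: (264000−105000)/264000 = 0.6023 (×11).
Sum of shortfalls = 6.625000; P₁ averages over all N: 6.625000 / 51 = 0.130.

0.130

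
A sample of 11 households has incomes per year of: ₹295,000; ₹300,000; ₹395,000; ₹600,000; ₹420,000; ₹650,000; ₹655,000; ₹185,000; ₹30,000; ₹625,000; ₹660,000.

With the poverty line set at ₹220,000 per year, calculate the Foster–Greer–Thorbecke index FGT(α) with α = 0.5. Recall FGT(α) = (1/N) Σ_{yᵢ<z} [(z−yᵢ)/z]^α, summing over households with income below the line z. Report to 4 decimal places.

0.1207

Below the line: ₹30,000, ₹185,000 (q = 2 of N = 11).
Gap ratios (z−y)/z: (220000−30000)/220000 = 0.8636; (220000−185000)/220000 = 0.1591.
Raised to α = 0.5: 0.92932; 0.39886.
Sum = 1.328182; FGT(0.5) = 1.328182 / 11 = 0.1207.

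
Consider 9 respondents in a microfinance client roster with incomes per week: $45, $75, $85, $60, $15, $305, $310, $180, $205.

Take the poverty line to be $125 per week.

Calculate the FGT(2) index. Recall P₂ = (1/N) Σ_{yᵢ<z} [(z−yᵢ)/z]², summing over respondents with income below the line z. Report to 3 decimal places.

Incomes under z: $15, $45, $60, $75, $85 (q = 5 of N = 9).
Gap ratios (z−y)/z: (125−15)/125 = 0.8800; (125−45)/125 = 0.6400; (125−60)/125 = 0.5200; (125−75)/125 = 0.4000; (125−85)/125 = 0.3200.
Squared: 0.7744; 0.4096; 0.2704; 0.1600; 0.1024.
Sum = 1.716800; P₂ = 1.716800 / 9 = 0.191.

0.191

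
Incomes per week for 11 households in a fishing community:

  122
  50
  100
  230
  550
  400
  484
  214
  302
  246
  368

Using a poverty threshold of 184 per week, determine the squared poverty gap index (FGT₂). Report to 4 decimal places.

Poor units: 50, 100, 122 (q = 3 of N = 11).
Shortfall ratios: (184−50)/184 = 0.7283; (184−100)/184 = 0.4565; (184−122)/184 = 0.3370.
Squared: 0.5304; 0.2084; 0.1135.
Sum = 0.852316; P₂ = 0.852316 / 11 = 0.0775.

0.0775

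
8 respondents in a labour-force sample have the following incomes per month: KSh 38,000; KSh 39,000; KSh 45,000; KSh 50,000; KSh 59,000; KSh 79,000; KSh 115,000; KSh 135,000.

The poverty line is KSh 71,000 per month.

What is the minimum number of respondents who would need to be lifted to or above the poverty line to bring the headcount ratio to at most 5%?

5

5 of the 8 respondents are poor, so H = 5/8 = 0.625.
A headcount ratio of at most 5% allows at most ⌊0.05 × 8⌋ = 0 poor respondents.
So at least 5 − 0 = 5 must be lifted.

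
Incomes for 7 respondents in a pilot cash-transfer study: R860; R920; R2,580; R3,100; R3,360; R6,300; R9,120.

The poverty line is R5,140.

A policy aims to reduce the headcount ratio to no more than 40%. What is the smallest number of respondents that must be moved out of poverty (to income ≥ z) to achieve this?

Currently q = 5 of N = 7 are below the line (H = 0.714).
A headcount ratio of at most 40% allows at most ⌊0.40 × 7⌋ = 2 poor respondents.
So at least 5 − 2 = 3 must be lifted.

3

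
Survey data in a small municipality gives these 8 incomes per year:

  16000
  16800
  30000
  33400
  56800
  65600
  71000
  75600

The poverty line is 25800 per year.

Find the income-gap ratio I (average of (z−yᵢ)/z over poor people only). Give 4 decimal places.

Below the line: 16000, 16800 (q = 2 of N = 8).
Shortfall ratios (z−y)/z: 0.3798, 0.3488; sum = 0.728682.
I averages over the q = 2 poor units only: 0.728682 / 2 = 0.3643.

0.3643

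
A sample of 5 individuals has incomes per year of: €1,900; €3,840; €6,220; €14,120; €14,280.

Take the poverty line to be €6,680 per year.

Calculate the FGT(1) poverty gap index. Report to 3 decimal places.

Below the line: €1,900, €3,840, €6,220 (q = 3 of N = 5).
Normalized shortfalls: (6680−1900)/6680 = 0.7156; (6680−3840)/6680 = 0.4251; (6680−6220)/6680 = 0.0689.
Sum of shortfalls = 1.209581; P₁ averages over all N: 1.209581 / 5 = 0.242.

0.242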